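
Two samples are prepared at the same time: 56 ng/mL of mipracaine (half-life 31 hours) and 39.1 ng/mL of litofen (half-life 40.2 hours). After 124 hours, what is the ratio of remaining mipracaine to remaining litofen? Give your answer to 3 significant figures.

0.759

mipracaine: 56 × (1/2)^(124/31) = 56 × (1/2)^4 ≈ 3.5 ng/mL.
litofen: 39.1 × (1/2)^(124/40.2) = 39.1 × (1/2)^3.0846 ≈ 4.6092 ng/mL.
Ratio ≈ 3.5 / 4.6092 ≈ 0.75935.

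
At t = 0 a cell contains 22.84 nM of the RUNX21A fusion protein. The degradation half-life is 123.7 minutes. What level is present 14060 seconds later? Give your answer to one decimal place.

Convert the elapsed time: 14060 seconds = 234.333 minutes.
Number of half-lives: n = 234.333/123.7 ≈ 1.8944.
Remaining = 22.84 × (1/2)^1.8944 = 22.84 × 0.26899 ≈ 6.1438 nM.

6.1 nM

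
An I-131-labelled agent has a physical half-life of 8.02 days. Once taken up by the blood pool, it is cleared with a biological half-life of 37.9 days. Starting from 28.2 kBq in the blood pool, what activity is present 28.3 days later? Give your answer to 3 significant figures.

1/t_eff = 1/t_phys + 1/t_biol = 1/8.02 + 1/37.9 = 0.15107 per day.
t_eff = 8.02 × 37.9 / (8.02 + 37.9) ≈ 6.6193 days.
Remaining = 28.2 × (1/2)^(28.3/6.6193) = 28.2 × (1/2)^4.2754 ≈ 1.4562 kBq.

1.46 kBq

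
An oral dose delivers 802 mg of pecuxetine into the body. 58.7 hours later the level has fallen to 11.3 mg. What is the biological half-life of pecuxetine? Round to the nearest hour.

10 hours

A/A₀ = 11.3/802 ≈ 0.01409.
n = log₂(70.973) ≈ 6.1492 half-lives elapsed in 58.7 hours.
t½ = 58.7/6.1492 ≈ 9.5459 hours.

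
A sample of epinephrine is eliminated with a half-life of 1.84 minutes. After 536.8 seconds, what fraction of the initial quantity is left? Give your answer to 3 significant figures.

536.8 seconds = 8.94667 minutes.
n = 8.94667/1.84 ≈ 4.8623 half-lives.
Fraction remaining = (1/2)^4.8623 ≈ 0.034379.

0.0344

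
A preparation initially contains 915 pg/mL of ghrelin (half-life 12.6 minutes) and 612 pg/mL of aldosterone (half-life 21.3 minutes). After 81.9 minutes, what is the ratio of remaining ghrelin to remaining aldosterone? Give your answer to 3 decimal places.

0.237

ghrelin: 915 × (1/2)^(81.9/12.6) = 915 × (1/2)^6.5 ≈ 10.109 pg/mL.
aldosterone: 612 × (1/2)^(81.9/21.3) = 612 × (1/2)^3.8451 ≈ 42.586 pg/mL.
Ratio ≈ 10.109 / 42.586 ≈ 0.23739.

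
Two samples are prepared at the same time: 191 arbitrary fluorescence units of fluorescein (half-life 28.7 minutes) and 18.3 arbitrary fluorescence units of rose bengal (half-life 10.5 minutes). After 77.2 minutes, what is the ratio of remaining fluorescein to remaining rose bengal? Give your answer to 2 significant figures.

260

fluorescein: 191 × (1/2)^(77.2/28.7) = 191 × (1/2)^2.6899 ≈ 29.6 arbitrary fluorescence units.
rose bengal: 18.3 × (1/2)^(77.2/10.5) = 18.3 × (1/2)^7.3524 ≈ 0.11199 arbitrary fluorescence units.
Ratio ≈ 29.6 / 0.11199 ≈ 264.32.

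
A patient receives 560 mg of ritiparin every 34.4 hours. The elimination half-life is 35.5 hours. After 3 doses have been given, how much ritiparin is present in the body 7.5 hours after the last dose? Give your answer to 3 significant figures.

857 mg

The 3 doses were given 76.3, 41.9, 7.5 hours ago.
Total = 560·(1/2)^(76.3/35.5) + 560·(1/2)^(41.9/35.5) + 560·(1/2)^(7.5/35.5)
      = 126.24 + 247.11 + 483.72 ≈ 857.06 mg.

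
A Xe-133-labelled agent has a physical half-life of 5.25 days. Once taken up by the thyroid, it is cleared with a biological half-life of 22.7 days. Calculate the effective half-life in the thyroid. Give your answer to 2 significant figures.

4.3 days

1/t_eff = 1/t_phys + 1/t_biol = 1/5.25 + 1/22.7 = 0.23453 per day.
t_eff = 5.25 × 22.7 / (5.25 + 22.7) ≈ 4.2639 days.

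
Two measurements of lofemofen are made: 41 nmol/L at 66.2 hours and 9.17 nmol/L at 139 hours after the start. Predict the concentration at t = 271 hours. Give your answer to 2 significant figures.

0.61 nmol/L

Over Δt = 139 − 66.2 = 72.8 hours, the level fell by a factor of 41/9.17 ≈ 4.4711.
n = log₂(4.4711) ≈ 2.1606 half-lives, so t½ = 72.8/2.1606 ≈ 33.694 hours.
From t = 139 to t = 271: 9.17 × (1/2)^((271−139)/33.694) ≈ 0.6068 nmol/L.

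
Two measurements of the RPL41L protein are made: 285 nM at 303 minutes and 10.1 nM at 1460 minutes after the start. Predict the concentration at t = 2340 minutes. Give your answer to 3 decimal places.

Over Δt = 1460 − 303 = 1157 minutes, the level fell by a factor of 285/10.1 ≈ 28.218.
n = log₂(28.218) ≈ 4.8185 half-lives, so t½ = 1157/4.8185 ≈ 240.11 minutes.
From t = 1460 to t = 2340: 10.1 × (1/2)^((2340−1460)/240.11) ≈ 0.79629 nM.

0.796 nM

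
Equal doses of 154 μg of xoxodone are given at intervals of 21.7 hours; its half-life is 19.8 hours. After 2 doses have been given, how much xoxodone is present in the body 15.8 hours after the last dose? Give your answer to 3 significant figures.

The 2 doses were given 37.5, 15.8 hours ago.
Total = 154·(1/2)^(37.5/19.8) + 154·(1/2)^(15.8/19.8)
      = 41.437 + 88.574 ≈ 130.01 μg.

130 μg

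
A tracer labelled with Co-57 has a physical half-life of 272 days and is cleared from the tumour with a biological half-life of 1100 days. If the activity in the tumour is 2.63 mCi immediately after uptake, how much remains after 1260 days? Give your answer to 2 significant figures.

1/t_eff = 1/t_phys + 1/t_biol = 1/272 + 1/1100 = 0.0045856 per day.
t_eff = 272 × 1100 / (272 + 1100) ≈ 218.08 days.
Remaining = 2.63 × (1/2)^(1260/218.08) = 2.63 × (1/2)^5.7778 ≈ 0.047936 mCi.

0.048 mCi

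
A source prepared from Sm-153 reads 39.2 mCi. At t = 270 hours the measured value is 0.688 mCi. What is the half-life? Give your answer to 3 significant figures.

46.3 hours

A/A₀ = 0.688/39.2 ≈ 0.017551.
n = log₂(56.977) ≈ 5.8323 half-lives elapsed in 270 hours.
t½ = 270/5.8323 ≈ 46.294 hours.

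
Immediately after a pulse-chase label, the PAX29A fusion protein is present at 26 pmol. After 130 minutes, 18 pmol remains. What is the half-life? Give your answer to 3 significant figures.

A/A₀ = 18/26 ≈ 0.69231.
n = log₂(1.4444) ≈ 0.53051 half-lives elapsed in 130 minutes.
t½ = 130/0.53051 ≈ 245.05 minutes.

245 minutes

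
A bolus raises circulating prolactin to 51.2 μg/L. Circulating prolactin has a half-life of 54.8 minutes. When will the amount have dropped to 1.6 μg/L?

274 minutes

1.6/51.2 = 1/32, so 5 half-lives have elapsed.
t = 5 × 54.8 = 274 minutes.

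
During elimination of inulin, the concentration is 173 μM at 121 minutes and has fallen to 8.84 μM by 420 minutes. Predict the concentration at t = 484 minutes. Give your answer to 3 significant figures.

4.68 μM

Over Δt = 420 − 121 = 299 minutes, the level fell by a factor of 173/8.84 ≈ 19.57.
n = log₂(19.57) ≈ 4.2906 half-lives, so t½ = 299/4.2906 ≈ 69.688 minutes.
From t = 420 to t = 484: 8.84 × (1/2)^((484−420)/69.688) ≈ 4.6773 μM.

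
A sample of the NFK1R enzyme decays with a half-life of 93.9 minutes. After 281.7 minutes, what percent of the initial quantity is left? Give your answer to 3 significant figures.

n = 281.7/93.9 ≈ 3 half-lives.
Fraction remaining = (1/2)^3 ≈ 0.125, i.e. 12.5%.

12.5%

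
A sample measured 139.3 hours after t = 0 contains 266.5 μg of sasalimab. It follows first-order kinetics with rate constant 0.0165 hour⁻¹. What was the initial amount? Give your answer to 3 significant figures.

2650 μg

t½ = ln 2 / k = 0.69315 / 0.0165 ≈ 42.009 hours.
Number of half-lives elapsed: n = 139.3/42.009 ≈ 3.316.
A₀ = A × 2^n = 266.5 × 2^3.316 = 266.5 × 9.9587 ≈ 2654 μg.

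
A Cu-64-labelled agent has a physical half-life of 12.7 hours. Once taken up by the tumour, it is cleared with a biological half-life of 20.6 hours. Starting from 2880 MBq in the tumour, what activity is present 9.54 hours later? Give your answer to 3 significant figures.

1/t_eff = 1/t_phys + 1/t_biol = 1/12.7 + 1/20.6 = 0.12728 per hour.
t_eff = 12.7 × 20.6 / (12.7 + 20.6) ≈ 7.8565 hours.
Remaining = 2880 × (1/2)^(9.54/7.8565) = 2880 × (1/2)^1.2143 ≈ 1241.2 MBq.

1240 MBq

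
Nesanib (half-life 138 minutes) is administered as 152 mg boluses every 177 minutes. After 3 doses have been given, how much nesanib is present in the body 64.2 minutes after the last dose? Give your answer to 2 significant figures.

170 mg

The 3 doses were given 418.2, 241.2, 64.2 minutes ago.
Total = 152·(1/2)^(418.2/138) + 152·(1/2)^(241.2/138) + 152·(1/2)^(64.2/138)
      = 18.603 + 45.258 + 110.1 ≈ 173.96 mg.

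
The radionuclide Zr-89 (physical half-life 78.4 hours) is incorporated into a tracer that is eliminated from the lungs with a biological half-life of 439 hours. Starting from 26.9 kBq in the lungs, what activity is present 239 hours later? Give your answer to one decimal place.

2.2 kBq

1/t_eff = 1/t_phys + 1/t_biol = 1/78.4 + 1/439 = 0.015033 per hour.
t_eff = 78.4 × 439 / (78.4 + 439) ≈ 66.52 hours.
Remaining = 26.9 × (1/2)^(239/66.52) = 26.9 × (1/2)^3.5929 ≈ 2.2294 kBq.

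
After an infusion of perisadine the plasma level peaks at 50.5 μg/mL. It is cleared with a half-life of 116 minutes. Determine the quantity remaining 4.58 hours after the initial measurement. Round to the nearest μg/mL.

10 μg/mL

Convert the elapsed time: 4.58 hours = 274.8 minutes.
Number of half-lives: n = 274.8/116 ≈ 2.369.
Remaining = 50.5 × (1/2)^2.369 = 50.5 × 0.19358 ≈ 9.776 μg/mL.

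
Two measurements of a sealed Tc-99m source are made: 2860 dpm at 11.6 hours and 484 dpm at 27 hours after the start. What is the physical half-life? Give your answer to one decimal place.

Over Δt = 27 − 11.6 = 15.4 hours, the level fell by a factor of 2860/484 ≈ 5.9091.
n = log₂(5.9091) ≈ 2.5629 half-lives, so t½ = 15.4/2.5629 ≈ 6.0087 hours.

6.0 hours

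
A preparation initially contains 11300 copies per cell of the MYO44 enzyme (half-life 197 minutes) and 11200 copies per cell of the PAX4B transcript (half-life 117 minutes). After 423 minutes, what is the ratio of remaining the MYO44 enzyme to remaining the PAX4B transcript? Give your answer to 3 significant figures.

MYO44 enzyme: 11300 × (1/2)^(423/197) = 11300 × (1/2)^2.1472 ≈ 2551 copies per cell.
PAX4B transcript: 11200 × (1/2)^(423/117) = 11200 × (1/2)^3.6154 ≈ 913.86 copies per cell.
Ratio ≈ 2551 / 913.86 ≈ 2.7914.

2.79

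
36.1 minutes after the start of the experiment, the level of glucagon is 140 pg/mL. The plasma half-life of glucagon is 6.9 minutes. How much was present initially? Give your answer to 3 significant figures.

Number of half-lives elapsed: n = 36.1/6.9 ≈ 5.2319.
A₀ = A × 2^n = 140 × 2^5.2319 = 140 × 37.58 ≈ 5261.2 pg/mL.

5260 pg/mL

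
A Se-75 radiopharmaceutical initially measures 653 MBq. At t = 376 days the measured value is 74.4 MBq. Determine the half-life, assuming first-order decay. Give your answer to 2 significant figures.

120 days

A/A₀ = 74.4/653 ≈ 0.11394.
n = log₂(8.7769) ≈ 3.1337 half-lives elapsed in 376 days.
t½ = 376/3.1337 ≈ 119.99 days.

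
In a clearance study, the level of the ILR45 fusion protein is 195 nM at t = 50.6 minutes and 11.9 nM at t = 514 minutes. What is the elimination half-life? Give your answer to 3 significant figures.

115 minutes

Over Δt = 514 − 50.6 = 463.4 minutes, the level fell by a factor of 195/11.9 ≈ 16.387.
n = log₂(16.387) ≈ 4.0344 half-lives, so t½ = 463.4/4.0344 ≈ 114.86 minutes.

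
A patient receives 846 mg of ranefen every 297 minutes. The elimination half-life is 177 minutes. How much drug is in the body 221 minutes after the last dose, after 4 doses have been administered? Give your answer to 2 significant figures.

The 4 doses were given 1112, 815, 518, 221 minutes ago.
Total = 846·(1/2)^(1112/177) + 846·(1/2)^(815/177) + 846·(1/2)^(518/177) + 846·(1/2)^(221/177)
      = 10.868 + 34.775 + 111.27 + 356.05 ≈ 512.96 mg.

510 mg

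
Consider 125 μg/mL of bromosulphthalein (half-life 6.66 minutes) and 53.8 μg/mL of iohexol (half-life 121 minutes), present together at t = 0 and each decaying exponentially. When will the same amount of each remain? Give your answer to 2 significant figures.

8.6 minutes

Set 125·(1/2)^(t/6.66) = 53.8·(1/2)^(t/121).
Taking log₂: log₂(125/53.8) = t·(1/6.66 − 1/121).
log₂(2.3234) = 1.2163; 1/6.66 − 1/121 = 0.14189.
t = 1.2163 / 0.14189 ≈ 8.572 minutes.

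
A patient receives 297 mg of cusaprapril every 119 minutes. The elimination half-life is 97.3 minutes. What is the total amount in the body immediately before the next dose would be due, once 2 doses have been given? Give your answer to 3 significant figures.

182 mg

The 2 doses were given 238, 119 minutes ago.
Total = 297·(1/2)^(238/97.3) + 297·(1/2)^(119/97.3)
      = 54.503 + 127.23 ≈ 181.73 mg.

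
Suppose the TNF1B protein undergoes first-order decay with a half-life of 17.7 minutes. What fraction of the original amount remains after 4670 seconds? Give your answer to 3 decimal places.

4670 seconds = 77.8333 minutes.
n = 77.8333/17.7 ≈ 4.3974 half-lives.
Fraction remaining = (1/2)^4.3974 ≈ 0.047453.

0.047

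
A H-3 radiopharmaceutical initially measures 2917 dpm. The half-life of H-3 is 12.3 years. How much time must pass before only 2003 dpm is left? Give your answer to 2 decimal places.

6.67 years

Fraction remaining = 2003/2917 ≈ 0.68666.
n = log₂(2917/2003) = ln(1.4563)/ln 2 ≈ 0.54232 half-lives.
t = n × t½ = 0.54232 × 12.3 ≈ 6.6706 years.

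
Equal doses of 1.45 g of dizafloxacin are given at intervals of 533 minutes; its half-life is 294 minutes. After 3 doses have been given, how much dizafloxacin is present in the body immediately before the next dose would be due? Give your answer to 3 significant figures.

The 3 doses were given 1599, 1066, 533 minutes ago.
Total = 1.45·(1/2)^(1599/294) + 1.45·(1/2)^(1066/294) + 1.45·(1/2)^(533/294)
      = 0.03343 + 0.11746 + 0.41269 ≈ 0.56358 g.

0.564 g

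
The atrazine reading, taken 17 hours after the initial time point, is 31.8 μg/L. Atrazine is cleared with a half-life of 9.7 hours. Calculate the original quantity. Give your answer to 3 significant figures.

107 μg/L

Number of half-lives elapsed: n = 17/9.7 ≈ 1.7526.
A₀ = A × 2^n = 31.8 × 2^1.7526 = 31.8 × 3.3696 ≈ 107.15 μg/L.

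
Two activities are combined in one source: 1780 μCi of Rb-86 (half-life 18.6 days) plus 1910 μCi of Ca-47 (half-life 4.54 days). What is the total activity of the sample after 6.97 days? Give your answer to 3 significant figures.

Rb-86: 1780 × (1/2)^(6.97/18.6) = 1780 × (1/2)^0.37473 ≈ 1372.8 μCi.
Ca-47: 1910 × (1/2)^(6.97/4.54) = 1910 × (1/2)^1.5352 ≈ 658.99 μCi.
Total = 1372.8 + 658.99 ≈ 2031.8 μCi.

2030 μCi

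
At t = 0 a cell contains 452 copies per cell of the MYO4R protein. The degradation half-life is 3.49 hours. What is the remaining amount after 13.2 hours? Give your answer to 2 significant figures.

33 copies per cell

Number of half-lives: n = 13.2/3.49 ≈ 3.7822.
Remaining = 452 × (1/2)^3.7822 = 452 × 0.072683 ≈ 32.853 copies per cell.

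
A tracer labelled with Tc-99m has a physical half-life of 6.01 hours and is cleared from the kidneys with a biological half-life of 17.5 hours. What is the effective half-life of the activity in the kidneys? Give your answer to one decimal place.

1/t_eff = 1/t_phys + 1/t_biol = 1/6.01 + 1/17.5 = 0.22353 per hour.
t_eff = 6.01 × 17.5 / (6.01 + 17.5) ≈ 4.4736 hours.

4.5 hours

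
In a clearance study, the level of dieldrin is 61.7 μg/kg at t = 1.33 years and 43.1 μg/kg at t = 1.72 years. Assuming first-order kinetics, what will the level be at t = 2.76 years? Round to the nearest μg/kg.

Over Δt = 1.72 − 1.33 = 0.39 years, the level fell by a factor of 61.7/43.1 ≈ 1.4316.
n = log₂(1.4316) ≈ 0.51758 half-lives, so t½ = 0.39/0.51758 ≈ 0.7535 years.
From t = 1.72 to t = 2.76: 43.1 × (1/2)^((2.76−1.72)/0.7535) ≈ 16.557 μg/kg.

17 μg/kg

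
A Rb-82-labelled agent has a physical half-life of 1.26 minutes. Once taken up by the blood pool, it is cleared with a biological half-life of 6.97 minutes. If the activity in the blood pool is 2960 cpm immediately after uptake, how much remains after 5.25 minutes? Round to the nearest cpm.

98 cpm

1/t_eff = 1/t_phys + 1/t_biol = 1/1.26 + 1/6.97 = 0.93712 per minute.
t_eff = 1.26 × 6.97 / (1.26 + 6.97) ≈ 1.0671 minutes.
Remaining = 2960 × (1/2)^(5.25/1.0671) = 2960 × (1/2)^4.9199 ≈ 97.781 cpm.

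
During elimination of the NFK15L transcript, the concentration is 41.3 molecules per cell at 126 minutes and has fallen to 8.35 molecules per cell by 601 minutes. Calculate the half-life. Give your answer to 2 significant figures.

Over Δt = 601 − 126 = 475 minutes, the level fell by a factor of 41.3/8.35 ≈ 4.9461.
n = log₂(4.9461) ≈ 2.3063 half-lives, so t½ = 475/2.3063 ≈ 205.96 minutes.

210 minutes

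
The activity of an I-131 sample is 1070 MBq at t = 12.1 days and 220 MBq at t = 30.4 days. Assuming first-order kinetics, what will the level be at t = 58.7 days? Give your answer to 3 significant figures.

Over Δt = 30.4 − 12.1 = 18.3 days, the level fell by a factor of 1070/220 ≈ 4.8636.
n = log₂(4.8636) ≈ 2.282 half-lives, so t½ = 18.3/2.282 ≈ 8.0192 days.
From t = 30.4 to t = 58.7: 220 × (1/2)^((58.7−30.4)/8.0192) ≈ 19.058 MBq.

19.1 MBq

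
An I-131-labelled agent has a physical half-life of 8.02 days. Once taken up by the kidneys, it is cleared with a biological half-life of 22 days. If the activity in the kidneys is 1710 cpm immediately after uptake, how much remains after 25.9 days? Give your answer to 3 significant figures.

1/t_eff = 1/t_phys + 1/t_biol = 1/8.02 + 1/22 = 0.17014 per day.
t_eff = 8.02 × 22 / (8.02 + 22) ≈ 5.8774 days.
Remaining = 1710 × (1/2)^(25.9/5.8774) = 1710 × (1/2)^4.4067 ≈ 80.621 cpm.

80.6 cpm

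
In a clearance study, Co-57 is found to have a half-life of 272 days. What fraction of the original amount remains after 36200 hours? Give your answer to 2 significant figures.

36200 hours = 1508.33 days.
n = 1508.33/272 ≈ 5.5453 half-lives.
Fraction remaining = (1/2)^5.5453 ≈ 0.021413.

0.021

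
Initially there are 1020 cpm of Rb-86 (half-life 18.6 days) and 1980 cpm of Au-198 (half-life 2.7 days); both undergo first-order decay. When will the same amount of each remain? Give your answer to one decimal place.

3.0 days

Set 1020·(1/2)^(t/18.6) = 1980·(1/2)^(t/2.7).
Taking log₂: log₂(1020/1980) = t·(1/18.6 − 1/2.7).
log₂(0.51515) = -0.95693; 1/18.6 − 1/2.7 = -0.31661.
t = -0.95693 / -0.31661 ≈ 3.0225 days.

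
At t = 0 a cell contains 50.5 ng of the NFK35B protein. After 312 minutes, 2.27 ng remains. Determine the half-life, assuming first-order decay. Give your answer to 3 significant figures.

69.7 minutes

A/A₀ = 2.27/50.5 ≈ 0.04495.
n = log₂(22.247) ≈ 4.4755 half-lives elapsed in 312 minutes.
t½ = 312/4.4755 ≈ 69.713 minutes.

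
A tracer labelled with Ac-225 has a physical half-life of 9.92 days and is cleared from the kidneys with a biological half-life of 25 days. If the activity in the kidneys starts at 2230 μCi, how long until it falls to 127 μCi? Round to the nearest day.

1/t_eff = 1/t_phys + 1/t_biol = 1/9.92 + 1/25 = 0.14081 per day.
t_eff = 9.92 × 25 / (9.92 + 25) ≈ 7.1019 days.
n = log₂(2230/127) ≈ 4.1341; t = 4.1341 × 7.1019 ≈ 29.36 days.

29 days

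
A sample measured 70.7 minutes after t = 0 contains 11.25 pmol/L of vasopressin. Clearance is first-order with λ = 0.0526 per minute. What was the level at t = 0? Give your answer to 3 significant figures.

t½ = ln 2 / λ = 0.69315 / 0.0526 ≈ 13.178 minutes.
Number of half-lives elapsed: n = 70.7/13.178 ≈ 5.3651.
A₀ = A × 2^n = 11.25 × 2^5.3651 = 11.25 × 41.216 ≈ 463.68 pmol/L.

464 pmol/L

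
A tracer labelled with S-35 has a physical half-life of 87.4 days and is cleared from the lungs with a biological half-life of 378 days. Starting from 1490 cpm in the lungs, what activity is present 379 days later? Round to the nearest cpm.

1/t_eff = 1/t_phys + 1/t_biol = 1/87.4 + 1/378 = 0.014087 per day.
t_eff = 87.4 × 378 / (87.4 + 378) ≈ 70.987 days.
Remaining = 1490 × (1/2)^(379/70.987) = 1490 × (1/2)^5.339 ≈ 36.811 cpm.

37 cpm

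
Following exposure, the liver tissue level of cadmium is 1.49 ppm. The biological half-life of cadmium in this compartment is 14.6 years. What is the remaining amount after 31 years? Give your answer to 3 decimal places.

Number of half-lives: n = 31/14.6 ≈ 2.1233.
Remaining = 1.49 × (1/2)^2.1233 = 1.49 × 0.22952 ≈ 0.34199 ppm.

0.342 ppm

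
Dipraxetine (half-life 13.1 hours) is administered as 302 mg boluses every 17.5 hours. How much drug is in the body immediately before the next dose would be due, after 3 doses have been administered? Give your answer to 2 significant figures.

The 3 doses were given 52.5, 35, 17.5 hours ago.
Total = 302·(1/2)^(52.5/13.1) + 302·(1/2)^(35/13.1) + 302·(1/2)^(17.5/13.1)
      = 18.775 + 47.395 + 119.64 ≈ 185.81 mg.

190 mg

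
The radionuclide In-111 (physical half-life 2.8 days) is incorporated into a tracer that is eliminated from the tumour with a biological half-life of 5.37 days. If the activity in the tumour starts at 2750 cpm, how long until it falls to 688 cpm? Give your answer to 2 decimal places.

3.68 days

1/t_eff = 1/t_phys + 1/t_biol = 1/2.8 + 1/5.37 = 0.54336 per day.
t_eff = 2.8 × 5.37 / (2.8 + 5.37) ≈ 1.8404 days.
n = log₂(2750/688) ≈ 1.999; t = 1.999 × 1.8404 ≈ 3.6789 days.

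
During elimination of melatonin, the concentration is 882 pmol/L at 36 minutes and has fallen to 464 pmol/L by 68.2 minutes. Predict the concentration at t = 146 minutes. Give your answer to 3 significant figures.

Over Δt = 68.2 − 36 = 32.2 minutes, the level fell by a factor of 882/464 ≈ 1.9009.
n = log₂(1.9009) ≈ 0.92665 half-lives, so t½ = 32.2/0.92665 ≈ 34.749 minutes.
From t = 68.2 to t = 146: 464 × (1/2)^((146−68.2)/34.749) ≈ 98.295 pmol/L.

98.3 pmol/L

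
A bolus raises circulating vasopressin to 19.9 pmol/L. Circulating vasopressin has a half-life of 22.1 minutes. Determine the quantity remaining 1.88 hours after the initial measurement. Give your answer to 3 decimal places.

Convert the elapsed time: 1.88 hours = 112.8 minutes.
Number of half-lives: n = 112.8/22.1 ≈ 5.1041.
Remaining = 19.9 × (1/2)^5.1041 = 19.9 × 0.029075 ≈ 0.57859 pmol/L.

0.579 pmol/L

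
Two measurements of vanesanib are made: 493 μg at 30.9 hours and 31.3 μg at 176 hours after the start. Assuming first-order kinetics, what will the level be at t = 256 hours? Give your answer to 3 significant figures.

6.85 μg

Over Δt = 176 − 30.9 = 145.1 hours, the level fell by a factor of 493/31.3 ≈ 15.751.
n = log₂(15.751) ≈ 3.9774 half-lives, so t½ = 145.1/3.9774 ≈ 36.482 hours.
From t = 176 to t = 256: 31.3 × (1/2)^((256−176)/36.482) ≈ 6.8457 μg.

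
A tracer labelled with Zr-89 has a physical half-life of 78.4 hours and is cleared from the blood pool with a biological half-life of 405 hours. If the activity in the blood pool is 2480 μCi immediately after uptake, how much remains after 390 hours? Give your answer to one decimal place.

40.5 μCi

1/t_eff = 1/t_phys + 1/t_biol = 1/78.4 + 1/405 = 0.015224 per hour.
t_eff = 78.4 × 405 / (78.4 + 405) ≈ 65.685 hours.
Remaining = 2480 × (1/2)^(390/65.685) = 2480 × (1/2)^5.9375 ≈ 40.467 μCi.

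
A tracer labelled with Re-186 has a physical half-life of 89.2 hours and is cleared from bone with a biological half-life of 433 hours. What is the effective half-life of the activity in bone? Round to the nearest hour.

1/t_eff = 1/t_phys + 1/t_biol = 1/89.2 + 1/433 = 0.01352 per hour.
t_eff = 89.2 × 433 / (89.2 + 433) ≈ 73.963 hours.

74 hours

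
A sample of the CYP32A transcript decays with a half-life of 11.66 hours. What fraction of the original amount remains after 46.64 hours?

n = 46.64/11.66 ≈ 4 half-lives.
Fraction remaining = (1/2)^4 ≈ 0.0625.

0.0625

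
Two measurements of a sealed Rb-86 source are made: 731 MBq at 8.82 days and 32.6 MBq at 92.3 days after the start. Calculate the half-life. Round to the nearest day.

19 days

Over Δt = 92.3 − 8.82 = 83.48 days, the level fell by a factor of 731/32.6 ≈ 22.423.
n = log₂(22.423) ≈ 4.4869 half-lives, so t½ = 83.48/4.4869 ≈ 18.605 days.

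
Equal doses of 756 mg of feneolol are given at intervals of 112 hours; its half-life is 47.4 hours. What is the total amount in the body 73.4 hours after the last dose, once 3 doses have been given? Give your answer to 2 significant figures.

The 3 doses were given 297.4, 185.4, 73.4 hours ago.
Total = 756·(1/2)^(297.4/47.4) + 756·(1/2)^(185.4/47.4) + 756·(1/2)^(73.4/47.4)
      = 9.7674 + 50.243 + 258.45 ≈ 318.46 mg.

320 mg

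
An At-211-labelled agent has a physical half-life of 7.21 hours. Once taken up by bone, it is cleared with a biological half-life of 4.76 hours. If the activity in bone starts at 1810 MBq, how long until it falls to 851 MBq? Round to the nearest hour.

3 hours

1/t_eff = 1/t_phys + 1/t_biol = 1/7.21 + 1/4.76 = 0.34878 per hour.
t_eff = 7.21 × 4.76 / (7.21 + 4.76) ≈ 2.8671 hours.
n = log₂(1810/851) ≈ 1.0888; t = 1.0888 × 2.8671 ≈ 3.1216 hours.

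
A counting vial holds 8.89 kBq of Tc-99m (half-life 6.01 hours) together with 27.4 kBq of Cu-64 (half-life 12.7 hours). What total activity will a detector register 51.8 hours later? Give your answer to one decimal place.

1.6 kBq

Tc-99m: 8.89 × (1/2)^(51.8/6.01) = 8.89 × (1/2)^8.619 ≈ 0.022612 kBq.
Cu-64: 27.4 × (1/2)^(51.8/12.7) = 27.4 × (1/2)^4.0787 ≈ 1.6215 kBq.
Total = 0.022612 + 1.6215 ≈ 1.6442 kBq.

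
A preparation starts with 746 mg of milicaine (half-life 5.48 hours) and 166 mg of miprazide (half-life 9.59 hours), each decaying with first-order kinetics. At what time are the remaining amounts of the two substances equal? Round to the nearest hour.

Set 746·(1/2)^(t/5.48) = 166·(1/2)^(t/9.59).
Taking log₂: log₂(746/166) = t·(1/5.48 − 1/9.59).
log₂(4.494) = 2.168; 1/5.48 − 1/9.59 = 0.078206.
t = 2.168 / 0.078206 ≈ 27.721 hours.

28 hours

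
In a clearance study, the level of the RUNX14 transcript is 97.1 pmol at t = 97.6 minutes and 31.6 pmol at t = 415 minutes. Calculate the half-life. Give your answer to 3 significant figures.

196 minutes

Over Δt = 415 − 97.6 = 317.4 minutes, the level fell by a factor of 97.1/31.6 ≈ 3.0728.
n = log₂(3.0728) ≈ 1.6195 half-lives, so t½ = 317.4/1.6195 ≈ 195.98 minutes.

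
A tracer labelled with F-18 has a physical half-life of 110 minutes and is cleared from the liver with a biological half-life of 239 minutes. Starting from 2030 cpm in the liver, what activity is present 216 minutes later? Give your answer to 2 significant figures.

280 cpm

1/t_eff = 1/t_phys + 1/t_biol = 1/110 + 1/239 = 0.013275 per minute.
t_eff = 110 × 239 / (110 + 239) ≈ 75.33 minutes.
Remaining = 2030 × (1/2)^(216/75.33) = 2030 × (1/2)^2.8674 ≈ 278.18 cpm.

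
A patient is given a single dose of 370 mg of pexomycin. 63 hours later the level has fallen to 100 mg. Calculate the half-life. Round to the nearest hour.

A/A₀ = 100/370 ≈ 0.27027.
n = log₂(3.7) ≈ 1.8875 half-lives elapsed in 63 hours.
t½ = 63/1.8875 ≈ 33.377 hours.

33 hours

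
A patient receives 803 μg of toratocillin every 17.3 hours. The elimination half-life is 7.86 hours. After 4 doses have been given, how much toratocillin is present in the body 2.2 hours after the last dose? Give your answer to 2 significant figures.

The 4 doses were given 54.1, 36.8, 19.5, 2.2 hours ago.
Total = 803·(1/2)^(54.1/7.86) + 803·(1/2)^(36.8/7.86) + 803·(1/2)^(19.5/7.86) + 803·(1/2)^(2.2/7.86)
      = 6.8036 + 31.283 + 143.84 + 661.39 ≈ 843.32 μg.

840 μg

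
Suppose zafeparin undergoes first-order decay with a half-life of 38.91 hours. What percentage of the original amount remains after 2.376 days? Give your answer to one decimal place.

2.376 days = 57.024 hours.
n = 57.024/38.91 ≈ 1.4655 half-lives.
Fraction remaining = (1/2)^1.4655 ≈ 0.3621, i.e. 36.21%.

36.2%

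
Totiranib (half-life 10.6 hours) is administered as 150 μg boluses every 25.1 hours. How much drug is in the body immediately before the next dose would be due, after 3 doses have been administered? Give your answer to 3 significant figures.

The 3 doses were given 75.3, 50.2, 25.1 hours ago.
Total = 150·(1/2)^(75.3/10.6) + 150·(1/2)^(50.2/10.6) + 150·(1/2)^(25.1/10.6)
      = 1.0905 + 5.6294 + 29.059 ≈ 35.779 μg.

35.8 μg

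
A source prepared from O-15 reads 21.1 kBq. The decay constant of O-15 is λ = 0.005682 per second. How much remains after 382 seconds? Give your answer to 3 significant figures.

t½ = ln 2 / λ = 0.69315 / 0.005682 ≈ 121.99 seconds.
Number of half-lives: n = 382/121.99 ≈ 3.1314.
Remaining = 21.1 × (1/2)^3.1314 = 21.1 × 0.11412 ≈ 2.4079 kBq.

2.41 kBq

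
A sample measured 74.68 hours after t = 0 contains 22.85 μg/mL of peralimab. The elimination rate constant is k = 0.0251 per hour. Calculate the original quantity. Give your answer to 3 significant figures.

t½ = ln 2 / k = 0.69315 / 0.0251 ≈ 27.615 hours.
Number of half-lives elapsed: n = 74.68/27.615 ≈ 2.7043.
A₀ = A × 2^n = 22.85 × 2^2.7043 = 22.85 × 6.5174 ≈ 148.92 μg/mL.

149 μg/mL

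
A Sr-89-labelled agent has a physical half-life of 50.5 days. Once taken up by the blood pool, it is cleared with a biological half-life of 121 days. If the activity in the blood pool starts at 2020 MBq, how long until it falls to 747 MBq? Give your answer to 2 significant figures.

1/t_eff = 1/t_phys + 1/t_biol = 1/50.5 + 1/121 = 0.028066 per day.
t_eff = 50.5 × 121 / (50.5 + 121) ≈ 35.63 days.
n = log₂(2020/747) ≈ 1.4352; t = 1.4352 × 35.63 ≈ 51.135 days.

51 days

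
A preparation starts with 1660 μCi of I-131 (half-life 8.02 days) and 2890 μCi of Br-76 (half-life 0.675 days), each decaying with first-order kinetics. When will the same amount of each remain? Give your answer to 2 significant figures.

Set 1660·(1/2)^(t/8.02) = 2890·(1/2)^(t/0.675).
Taking log₂: log₂(1660/2890) = t·(1/8.02 − 1/0.675).
log₂(0.57439) = -0.79989; 1/8.02 − 1/0.675 = -1.3568.
t = -0.79989 / -1.3568 ≈ 0.58954 days.

0.59 days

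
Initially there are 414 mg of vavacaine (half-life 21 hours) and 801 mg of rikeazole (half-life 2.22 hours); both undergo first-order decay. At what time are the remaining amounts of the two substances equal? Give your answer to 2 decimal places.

2.36 hours

Set 414·(1/2)^(t/21) = 801·(1/2)^(t/2.22).
Taking log₂: log₂(414/801) = t·(1/21 − 1/2.22).
log₂(0.51685) = -0.95217; 1/21 − 1/2.22 = -0.40283.
t = -0.95217 / -0.40283 ≈ 2.3637 hours.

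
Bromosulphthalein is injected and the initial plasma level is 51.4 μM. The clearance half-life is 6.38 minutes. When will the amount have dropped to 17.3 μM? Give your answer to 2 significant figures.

10 minutes

Fraction remaining = 17.3/51.4 ≈ 0.33658.
n = log₂(51.4/17.3) = ln(2.9711)/ln 2 ≈ 1.571 half-lives.
t = n × t½ = 1.571 × 6.38 ≈ 10.023 minutes.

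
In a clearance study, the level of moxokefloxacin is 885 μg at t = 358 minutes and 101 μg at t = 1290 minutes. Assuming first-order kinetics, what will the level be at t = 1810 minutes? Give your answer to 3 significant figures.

30.1 μg

Over Δt = 1290 − 358 = 932 minutes, the level fell by a factor of 885/101 ≈ 8.7624.
n = log₂(8.7624) ≈ 3.1313 half-lives, so t½ = 932/3.1313 ≈ 297.64 minutes.
From t = 1290 to t = 1810: 101 × (1/2)^((1810−1290)/297.64) ≈ 30.088 μg.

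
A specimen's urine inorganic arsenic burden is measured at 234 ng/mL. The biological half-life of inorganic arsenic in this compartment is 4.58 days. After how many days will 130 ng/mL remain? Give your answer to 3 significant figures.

3.88 days

Fraction remaining = 130/234 ≈ 0.55556.
n = log₂(234/130) = ln(1.8)/ln 2 ≈ 0.848 half-lives.
t = n × t½ = 0.848 × 4.58 ≈ 3.8838 days.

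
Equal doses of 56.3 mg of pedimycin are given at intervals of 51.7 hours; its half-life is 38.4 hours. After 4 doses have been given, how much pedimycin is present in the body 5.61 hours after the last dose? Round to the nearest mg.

82 mg

The 4 doses were given 160.71, 109.01, 57.31, 5.61 hours ago.
Total = 56.3·(1/2)^(160.71/38.4) + 56.3·(1/2)^(109.01/38.4) + 56.3·(1/2)^(57.31/38.4) + 56.3·(1/2)^(5.61/38.4)
      = 3.0949 + 7.8694 + 20.01 + 50.878 ≈ 81.852 mg.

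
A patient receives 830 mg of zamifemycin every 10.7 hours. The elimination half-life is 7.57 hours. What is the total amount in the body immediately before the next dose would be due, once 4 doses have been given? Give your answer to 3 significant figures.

The 4 doses were given 42.8, 32.1, 21.4, 10.7 hours ago.
Total = 830·(1/2)^(42.8/7.57) + 830·(1/2)^(32.1/7.57) + 830·(1/2)^(21.4/7.57) + 830·(1/2)^(10.7/7.57)
      = 16.485 + 43.912 + 116.97 + 311.59 ≈ 488.96 mg.

489 mg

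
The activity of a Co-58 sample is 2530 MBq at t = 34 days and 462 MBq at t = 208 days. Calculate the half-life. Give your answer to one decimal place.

Over Δt = 208 − 34 = 174 days, the level fell by a factor of 2530/462 ≈ 5.4762.
n = log₂(5.4762) ≈ 2.4532 half-lives, so t½ = 174/2.4532 ≈ 70.929 days.

70.9 days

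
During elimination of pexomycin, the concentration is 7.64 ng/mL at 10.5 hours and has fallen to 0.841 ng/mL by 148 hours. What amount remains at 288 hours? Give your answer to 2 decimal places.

0.09 ng/mL

Over Δt = 148 − 10.5 = 137.5 hours, the level fell by a factor of 7.64/0.841 ≈ 9.0844.
n = log₂(9.0844) ≈ 3.1834 half-lives, so t½ = 137.5/3.1834 ≈ 43.193 hours.
From t = 148 to t = 288: 0.841 × (1/2)^((288−148)/43.193) ≈ 0.088935 ng/mL.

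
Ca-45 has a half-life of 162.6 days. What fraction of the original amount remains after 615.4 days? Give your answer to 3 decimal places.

0.073

n = 615.4/162.6 ≈ 3.7847 half-lives.
Fraction remaining = (1/2)^3.7847 ≈ 0.072557.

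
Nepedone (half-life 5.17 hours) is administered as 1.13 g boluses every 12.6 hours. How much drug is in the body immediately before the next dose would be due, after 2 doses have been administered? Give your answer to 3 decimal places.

The 2 doses were given 25.2, 12.6 hours ago.
Total = 1.13·(1/2)^(25.2/5.17) + 1.13·(1/2)^(12.6/5.17)
      = 0.038528 + 0.20865 ≈ 0.24718 g.

0.247 g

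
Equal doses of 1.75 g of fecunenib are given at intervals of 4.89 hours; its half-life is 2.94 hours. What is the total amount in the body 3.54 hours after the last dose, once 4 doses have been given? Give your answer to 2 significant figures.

The 4 doses were given 18.21, 13.32, 8.43, 3.54 hours ago.
Total = 1.75·(1/2)^(18.21/2.94) + 1.75·(1/2)^(13.32/2.94) + 1.75·(1/2)^(8.43/2.94) + 1.75·(1/2)^(3.54/2.94)
      = 0.023905 + 0.075716 + 0.23982 + 0.75958 ≈ 1.099 g.

1.1 g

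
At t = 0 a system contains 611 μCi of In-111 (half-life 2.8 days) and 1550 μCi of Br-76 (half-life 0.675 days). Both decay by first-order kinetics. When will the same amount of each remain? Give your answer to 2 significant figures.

Set 611·(1/2)^(t/2.8) = 1550·(1/2)^(t/0.675).
Taking log₂: log₂(611/1550) = t·(1/2.8 − 1/0.675).
log₂(0.39419) = -1.343; 1/2.8 − 1/0.675 = -1.1243.
t = -1.343 / -1.1243 ≈ 1.1945 days.

1.2 days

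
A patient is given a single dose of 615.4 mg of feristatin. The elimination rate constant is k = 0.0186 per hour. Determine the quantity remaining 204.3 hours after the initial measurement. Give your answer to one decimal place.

t½ = ln 2 / k = 0.69315 / 0.0186 ≈ 37.266 hours.
Number of half-lives: n = 204.3/37.266 ≈ 5.4822.
Remaining = 615.4 × (1/2)^5.4822 = 615.4 × 0.022371 ≈ 13.767 mg.

13.8 mg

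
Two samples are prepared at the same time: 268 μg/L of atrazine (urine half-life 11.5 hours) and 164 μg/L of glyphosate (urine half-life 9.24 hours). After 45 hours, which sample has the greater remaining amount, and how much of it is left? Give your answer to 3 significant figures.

atrazine: 268 × (1/2)^3.913 ≈ 17.791 μg/L.
glyphosate: 164 × (1/2)^4.8701 ≈ 5.6078 μg/L.
Atrazine has more remaining, at ≈ 17.791 μg/L.

atrazine, 17.8 μg/L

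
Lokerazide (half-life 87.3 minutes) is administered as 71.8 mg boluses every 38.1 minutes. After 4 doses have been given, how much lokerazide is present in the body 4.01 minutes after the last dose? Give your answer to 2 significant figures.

The 4 doses were given 118.31, 80.21, 42.11, 4.01 minutes ago.
Total = 71.8·(1/2)^(118.31/87.3) + 71.8·(1/2)^(80.21/87.3) + 71.8·(1/2)^(42.11/87.3) + 71.8·(1/2)^(4.01/87.3)
      = 28.065 + 37.979 + 51.395 + 69.55 ≈ 186.99 mg.

190 mg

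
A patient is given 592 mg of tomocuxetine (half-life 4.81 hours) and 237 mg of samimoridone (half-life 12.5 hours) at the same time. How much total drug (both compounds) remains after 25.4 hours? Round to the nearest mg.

73 mg

tomocuxetine: 592 × (1/2)^(25.4/4.81) = 592 × (1/2)^5.2807 ≈ 15.229 mg.
samimoridone: 237 × (1/2)^(25.4/12.5) = 237 × (1/2)^2.032 ≈ 57.95 mg.
Total = 15.229 + 57.95 ≈ 73.18 mg.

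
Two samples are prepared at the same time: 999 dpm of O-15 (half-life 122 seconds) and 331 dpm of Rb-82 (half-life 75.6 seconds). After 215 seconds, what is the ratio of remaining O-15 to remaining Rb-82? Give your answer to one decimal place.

O-15: 999 × (1/2)^(215/122) = 999 × (1/2)^1.7623 ≈ 294.48 dpm.
Rb-82: 331 × (1/2)^(215/75.6) = 331 × (1/2)^2.8439 ≈ 46.102 dpm.
Ratio ≈ 294.48 / 46.102 ≈ 6.3876.

6.4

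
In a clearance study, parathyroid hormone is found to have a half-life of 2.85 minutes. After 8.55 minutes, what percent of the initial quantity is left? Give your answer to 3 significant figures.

n = 8.55/2.85 ≈ 3 half-lives.
Fraction remaining = (1/2)^3 ≈ 0.125, i.e. 12.5%.

12.5%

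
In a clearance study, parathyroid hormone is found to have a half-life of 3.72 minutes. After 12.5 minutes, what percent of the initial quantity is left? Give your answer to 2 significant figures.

9.7%

n = 12.5/3.72 ≈ 3.3602 half-lives.
Fraction remaining = (1/2)^3.3602 ≈ 0.097381, i.e. 9.7381%.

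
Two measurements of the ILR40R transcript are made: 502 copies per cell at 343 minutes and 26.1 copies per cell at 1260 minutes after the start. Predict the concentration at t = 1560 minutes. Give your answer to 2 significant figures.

Over Δt = 1260 − 343 = 917 minutes, the level fell by a factor of 502/26.1 ≈ 19.234.
n = log₂(19.234) ≈ 4.2656 half-lives, so t½ = 917/4.2656 ≈ 214.98 minutes.
From t = 1260 to t = 1560: 26.1 × (1/2)^((1560−1260)/214.98) ≈ 9.921 copies per cell.

9.9 copies per cell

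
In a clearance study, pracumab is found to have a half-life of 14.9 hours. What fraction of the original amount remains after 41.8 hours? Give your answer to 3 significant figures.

0.143

n = 41.8/14.9 ≈ 2.8054 half-lives.
Fraction remaining = (1/2)^2.8054 ≈ 0.14305.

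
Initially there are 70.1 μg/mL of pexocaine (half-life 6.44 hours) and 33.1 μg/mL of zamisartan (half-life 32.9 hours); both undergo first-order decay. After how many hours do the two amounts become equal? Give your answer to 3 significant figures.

Set 70.1·(1/2)^(t/6.44) = 33.1·(1/2)^(t/32.9).
Taking log₂: log₂(70.1/33.1) = t·(1/6.44 − 1/32.9).
log₂(2.1178) = 1.0826; 1/6.44 − 1/32.9 = 0.12488.
t = 1.0826 / 0.12488 ≈ 8.6687 hours.

8.67 hours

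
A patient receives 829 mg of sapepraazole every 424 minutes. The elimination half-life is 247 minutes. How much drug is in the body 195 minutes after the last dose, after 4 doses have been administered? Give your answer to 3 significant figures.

The 4 doses were given 1467, 1043, 619, 195 minutes ago.
Total = 829·(1/2)^(1467/247) + 829·(1/2)^(1043/247) + 829·(1/2)^(619/247) + 829·(1/2)^(195/247)
      = 13.51 + 44.402 + 145.93 + 479.62 ≈ 683.47 mg.

683 mg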